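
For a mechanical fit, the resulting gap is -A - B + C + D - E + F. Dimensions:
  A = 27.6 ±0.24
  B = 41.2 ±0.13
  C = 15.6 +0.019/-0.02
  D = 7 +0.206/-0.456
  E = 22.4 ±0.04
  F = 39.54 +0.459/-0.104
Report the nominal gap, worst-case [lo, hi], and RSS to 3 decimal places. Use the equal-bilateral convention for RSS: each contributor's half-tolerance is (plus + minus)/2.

Stack each dimension's contribution:
  -A: nom -27.600 → Σnom=-27.600; wc +0.240/-0.240 → slack +0.240/-0.240; half-tol=0.240, Σhalf²=0.057600
  -B: nom -41.200 → Σnom=-68.800; wc +0.130/-0.130 → slack +0.370/-0.370; half-tol=0.130, Σhalf²=0.074500
  +C: nom +15.600 → Σnom=-53.200; wc +0.019/-0.020 → slack +0.389/-0.390; half-tol=0.019, Σhalf²=0.074880
  +D: nom +7.000 → Σnom=-46.200; wc +0.206/-0.456 → slack +0.595/-0.846; half-tol=0.331, Σhalf²=0.184441
  -E: nom -22.400 → Σnom=-68.600; wc +0.040/-0.040 → slack +0.635/-0.886; half-tol=0.040, Σhalf²=0.186041
  +F: nom +39.540 → Σnom=-29.060; wc +0.459/-0.104 → slack +1.094/-0.990; half-tol=0.282, Σhalf²=0.265284
Nominal = -29.060. Worst-case = [-29.060 - 0.990, -29.060 + 1.094] = [-30.050, -27.966]. RSS = √0.265284 = 0.515.

nominal=-29.060 wc=[-30.050,-27.966] rss=0.515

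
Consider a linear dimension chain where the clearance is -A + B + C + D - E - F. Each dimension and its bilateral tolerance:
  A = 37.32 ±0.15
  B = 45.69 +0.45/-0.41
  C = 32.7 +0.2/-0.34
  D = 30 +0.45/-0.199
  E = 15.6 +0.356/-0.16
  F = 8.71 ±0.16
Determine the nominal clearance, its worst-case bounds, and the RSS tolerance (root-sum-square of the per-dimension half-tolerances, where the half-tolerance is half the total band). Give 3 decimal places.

Stack each dimension's contribution:
  -A: nom -37.320 → Σnom=-37.320; wc +0.150/-0.150 → slack +0.150/-0.150; half-tol=0.150, Σhalf²=0.022500
  +B: nom +45.690 → Σnom=8.370; wc +0.450/-0.410 → slack +0.600/-0.560; half-tol=0.430, Σhalf²=0.207400
  +C: nom +32.700 → Σnom=41.070; wc +0.200/-0.340 → slack +0.800/-0.900; half-tol=0.270, Σhalf²=0.280300
  +D: nom +30.000 → Σnom=71.070; wc +0.450/-0.199 → slack +1.250/-1.099; half-tol=0.325, Σhalf²=0.385600
  -E: nom -15.600 → Σnom=55.470; wc +0.160/-0.356 → slack +1.410/-1.455; half-tol=0.258, Σhalf²=0.452164
  -F: nom -8.710 → Σnom=46.760; wc +0.160/-0.160 → slack +1.570/-1.615; half-tol=0.160, Σhalf²=0.477764
Nominal = 46.760. Worst-case = [46.760 - 1.615, 46.760 + 1.570] = [45.145, 48.330]. RSS = √0.477764 = 0.691.

nominal=46.760 wc=[45.145,48.330] rss=0.691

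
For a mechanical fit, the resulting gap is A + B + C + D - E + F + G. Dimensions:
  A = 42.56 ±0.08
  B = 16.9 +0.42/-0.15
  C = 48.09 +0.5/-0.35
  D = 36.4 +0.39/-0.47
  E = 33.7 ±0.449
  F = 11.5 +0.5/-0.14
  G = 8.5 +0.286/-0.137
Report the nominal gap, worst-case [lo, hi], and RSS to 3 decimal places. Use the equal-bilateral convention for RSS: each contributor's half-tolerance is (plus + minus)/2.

nominal=130.250 wc=[128.474,132.875] rss=0.895

Stack each dimension's contribution:
  +A: nom +42.560 → Σnom=42.560; wc +0.080/-0.080 → slack +0.080/-0.080; half-tol=0.080, Σhalf²=0.006400
  +B: nom +16.900 → Σnom=59.460; wc +0.420/-0.150 → slack +0.500/-0.230; half-tol=0.285, Σhalf²=0.087625
  +C: nom +48.090 → Σnom=107.550; wc +0.500/-0.350 → slack +1.000/-0.580; half-tol=0.425, Σhalf²=0.268250
  +D: nom +36.400 → Σnom=143.950; wc +0.390/-0.470 → slack +1.390/-1.050; half-tol=0.430, Σhalf²=0.453150
  -E: nom -33.700 → Σnom=110.250; wc +0.449/-0.449 → slack +1.839/-1.499; half-tol=0.449, Σhalf²=0.654751
  +F: nom +11.500 → Σnom=121.750; wc +0.500/-0.140 → slack +2.339/-1.639; half-tol=0.320, Σhalf²=0.757151
  +G: nom +8.500 → Σnom=130.250; wc +0.286/-0.137 → slack +2.625/-1.776; half-tol=0.211, Σhalf²=0.801883
Nominal = 130.250. Worst-case = [130.250 - 1.776, 130.250 + 2.625] = [128.474, 132.875]. RSS = √0.801883 = 0.895.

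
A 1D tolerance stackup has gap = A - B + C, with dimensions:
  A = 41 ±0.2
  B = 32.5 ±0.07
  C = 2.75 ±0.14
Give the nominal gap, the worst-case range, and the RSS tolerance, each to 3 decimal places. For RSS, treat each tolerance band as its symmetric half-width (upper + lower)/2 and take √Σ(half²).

nominal=11.250 wc=[10.840,11.660] rss=0.254

Stack each dimension's contribution:
  +A: nom +41.000 → Σnom=41.000; wc +0.200/-0.200 → slack +0.200/-0.200; half-tol=0.200, Σhalf²=0.040000
  -B: nom -32.500 → Σnom=8.500; wc +0.070/-0.070 → slack +0.270/-0.270; half-tol=0.070, Σhalf²=0.044900
  +C: nom +2.750 → Σnom=11.250; wc +0.140/-0.140 → slack +0.410/-0.410; half-tol=0.140, Σhalf²=0.064500
Nominal = 11.250. Worst-case = [11.250 - 0.410, 11.250 + 0.410] = [10.840, 11.660]. RSS = √0.064500 = 0.254.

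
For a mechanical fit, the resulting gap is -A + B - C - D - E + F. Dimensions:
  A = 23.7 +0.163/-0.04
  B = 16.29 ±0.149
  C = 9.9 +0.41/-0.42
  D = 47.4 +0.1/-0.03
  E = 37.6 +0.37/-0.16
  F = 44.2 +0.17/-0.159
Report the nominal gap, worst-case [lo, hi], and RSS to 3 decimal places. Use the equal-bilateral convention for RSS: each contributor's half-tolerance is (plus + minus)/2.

Stack each dimension's contribution:
  -A: nom -23.700 → Σnom=-23.700; wc +0.040/-0.163 → slack +0.040/-0.163; half-tol=0.102, Σhalf²=0.010302
  +B: nom +16.290 → Σnom=-7.410; wc +0.149/-0.149 → slack +0.189/-0.312; half-tol=0.149, Σhalf²=0.032503
  -C: nom -9.900 → Σnom=-17.310; wc +0.420/-0.410 → slack +0.609/-0.722; half-tol=0.415, Σhalf²=0.204728
  -D: nom -47.400 → Σnom=-64.710; wc +0.030/-0.100 → slack +0.639/-0.822; half-tol=0.065, Σhalf²=0.208953
  -E: nom -37.600 → Σnom=-102.310; wc +0.160/-0.370 → slack +0.799/-1.192; half-tol=0.265, Σhalf²=0.279178
  +F: nom +44.200 → Σnom=-58.110; wc +0.170/-0.159 → slack +0.969/-1.351; half-tol=0.165, Σhalf²=0.306239
Nominal = -58.110. Worst-case = [-58.110 - 1.351, -58.110 + 0.969] = [-59.461, -57.141]. RSS = √0.306239 = 0.553.

nominal=-58.110 wc=[-59.461,-57.141] rss=0.553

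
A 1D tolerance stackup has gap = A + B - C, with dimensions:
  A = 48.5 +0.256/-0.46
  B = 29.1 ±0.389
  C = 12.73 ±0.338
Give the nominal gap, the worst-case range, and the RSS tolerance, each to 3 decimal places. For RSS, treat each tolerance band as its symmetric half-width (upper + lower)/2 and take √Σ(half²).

nominal=64.870 wc=[63.683,65.853] rss=0.627

Stack each dimension's contribution:
  +A: nom +48.500 → Σnom=48.500; wc +0.256/-0.460 → slack +0.256/-0.460; half-tol=0.358, Σhalf²=0.128164
  +B: nom +29.100 → Σnom=77.600; wc +0.389/-0.389 → slack +0.645/-0.849; half-tol=0.389, Σhalf²=0.279485
  -C: nom -12.730 → Σnom=64.870; wc +0.338/-0.338 → slack +0.983/-1.187; half-tol=0.338, Σhalf²=0.393729
Nominal = 64.870. Worst-case = [64.870 - 1.187, 64.870 + 0.983] = [63.683, 65.853]. RSS = √0.393729 = 0.627.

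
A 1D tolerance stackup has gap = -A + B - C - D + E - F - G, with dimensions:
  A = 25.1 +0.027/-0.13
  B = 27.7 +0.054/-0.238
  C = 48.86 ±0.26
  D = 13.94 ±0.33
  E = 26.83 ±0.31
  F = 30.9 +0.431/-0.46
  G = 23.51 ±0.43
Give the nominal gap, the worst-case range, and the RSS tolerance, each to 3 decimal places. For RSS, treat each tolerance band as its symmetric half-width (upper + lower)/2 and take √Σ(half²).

Stack each dimension's contribution:
  -A: nom -25.100 → Σnom=-25.100; wc +0.130/-0.027 → slack +0.130/-0.027; half-tol=0.079, Σhalf²=0.006162
  +B: nom +27.700 → Σnom=2.600; wc +0.054/-0.238 → slack +0.184/-0.265; half-tol=0.146, Σhalf²=0.027478
  -C: nom -48.860 → Σnom=-46.260; wc +0.260/-0.260 → slack +0.444/-0.525; half-tol=0.260, Σhalf²=0.095078
  -D: nom -13.940 → Σnom=-60.200; wc +0.330/-0.330 → slack +0.774/-0.855; half-tol=0.330, Σhalf²=0.203978
  +E: nom +26.830 → Σnom=-33.370; wc +0.310/-0.310 → slack +1.084/-1.165; half-tol=0.310, Σhalf²=0.300078
  -F: nom -30.900 → Σnom=-64.270; wc +0.460/-0.431 → slack +1.544/-1.596; half-tol=0.446, Σhalf²=0.498549
  -G: nom -23.510 → Σnom=-87.780; wc +0.430/-0.430 → slack +1.974/-2.026; half-tol=0.430, Σhalf²=0.683449
Nominal = -87.780. Worst-case = [-87.780 - 2.026, -87.780 + 1.974] = [-89.806, -85.806]. RSS = √0.683449 = 0.827.

nominal=-87.780 wc=[-89.806,-85.806] rss=0.827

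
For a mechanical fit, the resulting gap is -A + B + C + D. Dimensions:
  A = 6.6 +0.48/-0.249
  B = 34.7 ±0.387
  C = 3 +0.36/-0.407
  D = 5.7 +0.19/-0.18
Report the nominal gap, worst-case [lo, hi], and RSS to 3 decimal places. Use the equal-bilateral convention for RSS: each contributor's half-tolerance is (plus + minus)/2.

Stack each dimension's contribution:
  -A: nom -6.600 → Σnom=-6.600; wc +0.249/-0.480 → slack +0.249/-0.480; half-tol=0.364, Σhalf²=0.132860
  +B: nom +34.700 → Σnom=28.100; wc +0.387/-0.387 → slack +0.636/-0.867; half-tol=0.387, Σhalf²=0.282629
  +C: nom +3.000 → Σnom=31.100; wc +0.360/-0.407 → slack +0.996/-1.274; half-tol=0.383, Σhalf²=0.429701
  +D: nom +5.700 → Σnom=36.800; wc +0.190/-0.180 → slack +1.186/-1.454; half-tol=0.185, Σhalf²=0.463926
Nominal = 36.800. Worst-case = [36.800 - 1.454, 36.800 + 1.186] = [35.346, 37.986]. RSS = √0.463926 = 0.681.

nominal=36.800 wc=[35.346,37.986] rss=0.681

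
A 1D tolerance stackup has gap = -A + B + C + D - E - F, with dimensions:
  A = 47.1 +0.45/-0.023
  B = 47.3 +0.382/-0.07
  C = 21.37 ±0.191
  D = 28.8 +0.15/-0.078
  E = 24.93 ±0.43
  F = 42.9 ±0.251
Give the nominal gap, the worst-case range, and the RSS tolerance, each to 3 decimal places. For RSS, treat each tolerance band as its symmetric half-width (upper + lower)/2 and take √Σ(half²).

nominal=-17.460 wc=[-18.930,-16.033] rss=0.636

Stack each dimension's contribution:
  -A: nom -47.100 → Σnom=-47.100; wc +0.023/-0.450 → slack +0.023/-0.450; half-tol=0.237, Σhalf²=0.055932
  +B: nom +47.300 → Σnom=0.200; wc +0.382/-0.070 → slack +0.405/-0.520; half-tol=0.226, Σhalf²=0.107008
  +C: nom +21.370 → Σnom=21.570; wc +0.191/-0.191 → slack +0.596/-0.711; half-tol=0.191, Σhalf²=0.143489
  +D: nom +28.800 → Σnom=50.370; wc +0.150/-0.078 → slack +0.746/-0.789; half-tol=0.114, Σhalf²=0.156485
  -E: nom -24.930 → Σnom=25.440; wc +0.430/-0.430 → slack +1.176/-1.219; half-tol=0.430, Σhalf²=0.341385
  -F: nom -42.900 → Σnom=-17.460; wc +0.251/-0.251 → slack +1.427/-1.470; half-tol=0.251, Σhalf²=0.404386
Nominal = -17.460. Worst-case = [-17.460 - 1.470, -17.460 + 1.427] = [-18.930, -16.033]. RSS = √0.404386 = 0.636.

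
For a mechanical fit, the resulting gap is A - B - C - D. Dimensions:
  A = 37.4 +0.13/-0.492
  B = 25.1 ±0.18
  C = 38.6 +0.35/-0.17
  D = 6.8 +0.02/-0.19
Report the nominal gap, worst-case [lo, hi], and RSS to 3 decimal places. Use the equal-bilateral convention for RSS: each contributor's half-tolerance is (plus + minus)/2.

Stack each dimension's contribution:
  +A: nom +37.400 → Σnom=37.400; wc +0.130/-0.492 → slack +0.130/-0.492; half-tol=0.311, Σhalf²=0.096721
  -B: nom -25.100 → Σnom=12.300; wc +0.180/-0.180 → slack +0.310/-0.672; half-tol=0.180, Σhalf²=0.129121
  -C: nom -38.600 → Σnom=-26.300; wc +0.170/-0.350 → slack +0.480/-1.022; half-tol=0.260, Σhalf²=0.196721
  -D: nom -6.800 → Σnom=-33.100; wc +0.190/-0.020 → slack +0.670/-1.042; half-tol=0.105, Σhalf²=0.207746
Nominal = -33.100. Worst-case = [-33.100 - 1.042, -33.100 + 0.670] = [-34.142, -32.430]. RSS = √0.207746 = 0.456.

nominal=-33.100 wc=[-34.142,-32.430] rss=0.456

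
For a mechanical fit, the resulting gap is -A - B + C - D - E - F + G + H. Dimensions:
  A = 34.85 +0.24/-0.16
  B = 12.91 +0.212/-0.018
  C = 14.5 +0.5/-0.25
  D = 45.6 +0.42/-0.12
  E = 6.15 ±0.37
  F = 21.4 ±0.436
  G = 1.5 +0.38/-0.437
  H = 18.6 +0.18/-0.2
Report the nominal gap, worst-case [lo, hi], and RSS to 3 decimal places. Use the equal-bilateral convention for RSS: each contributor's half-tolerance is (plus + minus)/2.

nominal=-86.310 wc=[-88.875,-84.146] rss=0.893

Stack each dimension's contribution:
  -A: nom -34.850 → Σnom=-34.850; wc +0.160/-0.240 → slack +0.160/-0.240; half-tol=0.200, Σhalf²=0.040000
  -B: nom -12.910 → Σnom=-47.760; wc +0.018/-0.212 → slack +0.178/-0.452; half-tol=0.115, Σhalf²=0.053225
  +C: nom +14.500 → Σnom=-33.260; wc +0.500/-0.250 → slack +0.678/-0.702; half-tol=0.375, Σhalf²=0.193850
  -D: nom -45.600 → Σnom=-78.860; wc +0.120/-0.420 → slack +0.798/-1.122; half-tol=0.270, Σhalf²=0.266750
  -E: nom -6.150 → Σnom=-85.010; wc +0.370/-0.370 → slack +1.168/-1.492; half-tol=0.370, Σhalf²=0.403650
  -F: nom -21.400 → Σnom=-106.410; wc +0.436/-0.436 → slack +1.604/-1.928; half-tol=0.436, Σhalf²=0.593746
  +G: nom +1.500 → Σnom=-104.910; wc +0.380/-0.437 → slack +1.984/-2.365; half-tol=0.408, Σhalf²=0.760618
  +H: nom +18.600 → Σnom=-86.310; wc +0.180/-0.200 → slack +2.164/-2.565; half-tol=0.190, Σhalf²=0.796718
Nominal = -86.310. Worst-case = [-86.310 - 2.565, -86.310 + 2.164] = [-88.875, -84.146]. RSS = √0.796718 = 0.893.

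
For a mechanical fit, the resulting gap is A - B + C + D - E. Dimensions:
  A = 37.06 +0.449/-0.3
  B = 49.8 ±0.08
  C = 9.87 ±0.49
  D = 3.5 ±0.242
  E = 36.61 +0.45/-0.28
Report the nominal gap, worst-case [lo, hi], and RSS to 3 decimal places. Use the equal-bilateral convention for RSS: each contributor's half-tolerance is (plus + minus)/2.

Stack each dimension's contribution:
  +A: nom +37.060 → Σnom=37.060; wc +0.449/-0.300 → slack +0.449/-0.300; half-tol=0.374, Σhalf²=0.140250
  -B: nom -49.800 → Σnom=-12.740; wc +0.080/-0.080 → slack +0.529/-0.380; half-tol=0.080, Σhalf²=0.146650
  +C: nom +9.870 → Σnom=-2.870; wc +0.490/-0.490 → slack +1.019/-0.870; half-tol=0.490, Σhalf²=0.386750
  +D: nom +3.500 → Σnom=0.630; wc +0.242/-0.242 → slack +1.261/-1.112; half-tol=0.242, Σhalf²=0.445314
  -E: nom -36.610 → Σnom=-35.980; wc +0.280/-0.450 → slack +1.541/-1.562; half-tol=0.365, Σhalf²=0.578539
Nominal = -35.980. Worst-case = [-35.980 - 1.562, -35.980 + 1.541] = [-37.542, -34.439]. RSS = √0.578539 = 0.761.

nominal=-35.980 wc=[-37.542,-34.439] rss=0.761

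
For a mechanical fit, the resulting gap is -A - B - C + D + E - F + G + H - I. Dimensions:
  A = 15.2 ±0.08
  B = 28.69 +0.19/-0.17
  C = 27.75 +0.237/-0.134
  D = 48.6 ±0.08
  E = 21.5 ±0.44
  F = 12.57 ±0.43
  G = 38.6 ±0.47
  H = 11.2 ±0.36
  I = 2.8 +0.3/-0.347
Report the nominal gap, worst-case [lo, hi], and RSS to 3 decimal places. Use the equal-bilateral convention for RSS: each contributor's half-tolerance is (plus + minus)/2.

Stack each dimension's contribution:
  -A: nom -15.200 → Σnom=-15.200; wc +0.080/-0.080 → slack +0.080/-0.080; half-tol=0.080, Σhalf²=0.006400
  -B: nom -28.690 → Σnom=-43.890; wc +0.170/-0.190 → slack +0.250/-0.270; half-tol=0.180, Σhalf²=0.038800
  -C: nom -27.750 → Σnom=-71.640; wc +0.134/-0.237 → slack +0.384/-0.507; half-tol=0.185, Σhalf²=0.073210
  +D: nom +48.600 → Σnom=-23.040; wc +0.080/-0.080 → slack +0.464/-0.587; half-tol=0.080, Σhalf²=0.079610
  +E: nom +21.500 → Σnom=-1.540; wc +0.440/-0.440 → slack +0.904/-1.027; half-tol=0.440, Σhalf²=0.273210
  -F: nom -12.570 → Σnom=-14.110; wc +0.430/-0.430 → slack +1.334/-1.457; half-tol=0.430, Σhalf²=0.458110
  +G: nom +38.600 → Σnom=24.490; wc +0.470/-0.470 → slack +1.804/-1.927; half-tol=0.470, Σhalf²=0.679010
  +H: nom +11.200 → Σnom=35.690; wc +0.360/-0.360 → slack +2.164/-2.287; half-tol=0.360, Σhalf²=0.808610
  -I: nom -2.800 → Σnom=32.890; wc +0.347/-0.300 → slack +2.511/-2.587; half-tol=0.324, Σhalf²=0.913262
Nominal = 32.890. Worst-case = [32.890 - 2.587, 32.890 + 2.511] = [30.303, 35.401]. RSS = √0.913262 = 0.956.

nominal=32.890 wc=[30.303,35.401] rss=0.956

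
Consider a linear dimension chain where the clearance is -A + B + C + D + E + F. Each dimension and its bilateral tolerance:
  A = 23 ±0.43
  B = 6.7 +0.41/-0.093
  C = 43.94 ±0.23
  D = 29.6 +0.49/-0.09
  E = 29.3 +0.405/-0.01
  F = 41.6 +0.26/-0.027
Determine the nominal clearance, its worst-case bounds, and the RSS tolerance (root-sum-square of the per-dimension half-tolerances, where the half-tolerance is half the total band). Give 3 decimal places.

Stack each dimension's contribution:
  -A: nom -23.000 → Σnom=-23.000; wc +0.430/-0.430 → slack +0.430/-0.430; half-tol=0.430, Σhalf²=0.184900
  +B: nom +6.700 → Σnom=-16.300; wc +0.410/-0.093 → slack +0.840/-0.523; half-tol=0.252, Σhalf²=0.248152
  +C: nom +43.940 → Σnom=27.640; wc +0.230/-0.230 → slack +1.070/-0.753; half-tol=0.230, Σhalf²=0.301052
  +D: nom +29.600 → Σnom=57.240; wc +0.490/-0.090 → slack +1.560/-0.843; half-tol=0.290, Σhalf²=0.385152
  +E: nom +29.300 → Σnom=86.540; wc +0.405/-0.010 → slack +1.965/-0.853; half-tol=0.208, Σhalf²=0.428208
  +F: nom +41.600 → Σnom=128.140; wc +0.260/-0.027 → slack +2.225/-0.880; half-tol=0.144, Σhalf²=0.448801
Nominal = 128.140. Worst-case = [128.140 - 0.880, 128.140 + 2.225] = [127.260, 130.365]. RSS = √0.448801 = 0.670.

nominal=128.140 wc=[127.260,130.365] rss=0.670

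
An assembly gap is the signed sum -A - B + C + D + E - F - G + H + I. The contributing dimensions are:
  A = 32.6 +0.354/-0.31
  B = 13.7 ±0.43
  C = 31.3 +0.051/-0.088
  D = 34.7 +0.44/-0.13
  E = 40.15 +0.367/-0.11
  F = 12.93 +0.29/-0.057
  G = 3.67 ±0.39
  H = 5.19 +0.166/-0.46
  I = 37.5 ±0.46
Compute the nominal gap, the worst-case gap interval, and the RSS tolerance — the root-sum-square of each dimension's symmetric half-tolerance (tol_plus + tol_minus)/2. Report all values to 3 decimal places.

Stack each dimension's contribution:
  -A: nom -32.600 → Σnom=-32.600; wc +0.310/-0.354 → slack +0.310/-0.354; half-tol=0.332, Σhalf²=0.110224
  -B: nom -13.700 → Σnom=-46.300; wc +0.430/-0.430 → slack +0.740/-0.784; half-tol=0.430, Σhalf²=0.295124
  +C: nom +31.300 → Σnom=-15.000; wc +0.051/-0.088 → slack +0.791/-0.872; half-tol=0.069, Σhalf²=0.299954
  +D: nom +34.700 → Σnom=19.700; wc +0.440/-0.130 → slack +1.231/-1.002; half-tol=0.285, Σhalf²=0.381179
  +E: nom +40.150 → Σnom=59.850; wc +0.367/-0.110 → slack +1.598/-1.112; half-tol=0.238, Σhalf²=0.438061
  -F: nom -12.930 → Σnom=46.920; wc +0.057/-0.290 → slack +1.655/-1.402; half-tol=0.173, Σhalf²=0.468164
  -G: nom -3.670 → Σnom=43.250; wc +0.390/-0.390 → slack +2.045/-1.792; half-tol=0.390, Σhalf²=0.620264
  +H: nom +5.190 → Σnom=48.440; wc +0.166/-0.460 → slack +2.211/-2.252; half-tol=0.313, Σhalf²=0.718233
  +I: nom +37.500 → Σnom=85.940; wc +0.460/-0.460 → slack +2.671/-2.712; half-tol=0.460, Σhalf²=0.929833
Nominal = 85.940. Worst-case = [85.940 - 2.712, 85.940 + 2.671] = [83.228, 88.611]. RSS = √0.929833 = 0.964.

nominal=85.940 wc=[83.228,88.611] rss=0.964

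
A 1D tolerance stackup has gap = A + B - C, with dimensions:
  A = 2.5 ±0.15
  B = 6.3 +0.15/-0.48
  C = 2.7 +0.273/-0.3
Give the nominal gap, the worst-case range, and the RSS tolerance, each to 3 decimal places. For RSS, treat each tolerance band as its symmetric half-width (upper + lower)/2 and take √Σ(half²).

nominal=6.100 wc=[5.197,6.700] rss=0.451

Stack each dimension's contribution:
  +A: nom +2.500 → Σnom=2.500; wc +0.150/-0.150 → slack +0.150/-0.150; half-tol=0.150, Σhalf²=0.022500
  +B: nom +6.300 → Σnom=8.800; wc +0.150/-0.480 → slack +0.300/-0.630; half-tol=0.315, Σhalf²=0.121725
  -C: nom -2.700 → Σnom=6.100; wc +0.300/-0.273 → slack +0.600/-0.903; half-tol=0.286, Σhalf²=0.203807
Nominal = 6.100. Worst-case = [6.100 - 0.903, 6.100 + 0.600] = [5.197, 6.700]. RSS = √0.203807 = 0.451.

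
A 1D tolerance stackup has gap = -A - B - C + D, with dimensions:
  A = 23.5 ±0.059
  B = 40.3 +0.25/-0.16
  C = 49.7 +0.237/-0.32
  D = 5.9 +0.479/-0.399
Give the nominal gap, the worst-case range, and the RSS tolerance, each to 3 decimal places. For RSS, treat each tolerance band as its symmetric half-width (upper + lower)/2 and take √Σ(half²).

Stack each dimension's contribution:
  -A: nom -23.500 → Σnom=-23.500; wc +0.059/-0.059 → slack +0.059/-0.059; half-tol=0.059, Σhalf²=0.003481
  -B: nom -40.300 → Σnom=-63.800; wc +0.160/-0.250 → slack +0.219/-0.309; half-tol=0.205, Σhalf²=0.045506
  -C: nom -49.700 → Σnom=-113.500; wc +0.320/-0.237 → slack +0.539/-0.546; half-tol=0.278, Σhalf²=0.123068
  +D: nom +5.900 → Σnom=-107.600; wc +0.479/-0.399 → slack +1.018/-0.945; half-tol=0.439, Σhalf²=0.315789
Nominal = -107.600. Worst-case = [-107.600 - 0.945, -107.600 + 1.018] = [-108.545, -106.582]. RSS = √0.315789 = 0.562.

nominal=-107.600 wc=[-108.545,-106.582] rss=0.562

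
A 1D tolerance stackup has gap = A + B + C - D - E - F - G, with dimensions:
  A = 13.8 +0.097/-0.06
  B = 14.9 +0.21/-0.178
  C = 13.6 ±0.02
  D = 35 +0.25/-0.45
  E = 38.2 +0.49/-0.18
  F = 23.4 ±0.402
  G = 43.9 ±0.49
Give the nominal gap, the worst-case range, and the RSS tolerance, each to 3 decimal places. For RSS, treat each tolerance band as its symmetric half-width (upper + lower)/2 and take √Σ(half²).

Stack each dimension's contribution:
  +A: nom +13.800 → Σnom=13.800; wc +0.097/-0.060 → slack +0.097/-0.060; half-tol=0.079, Σhalf²=0.006162
  +B: nom +14.900 → Σnom=28.700; wc +0.210/-0.178 → slack +0.307/-0.238; half-tol=0.194, Σhalf²=0.043798
  +C: nom +13.600 → Σnom=42.300; wc +0.020/-0.020 → slack +0.327/-0.258; half-tol=0.020, Σhalf²=0.044198
  -D: nom -35.000 → Σnom=7.300; wc +0.450/-0.250 → slack +0.777/-0.508; half-tol=0.350, Σhalf²=0.166698
  -E: nom -38.200 → Σnom=-30.900; wc +0.180/-0.490 → slack +0.957/-0.998; half-tol=0.335, Σhalf²=0.278923
  -F: nom -23.400 → Σnom=-54.300; wc +0.402/-0.402 → slack +1.359/-1.400; half-tol=0.402, Σhalf²=0.440527
  -G: nom -43.900 → Σnom=-98.200; wc +0.490/-0.490 → slack +1.849/-1.890; half-tol=0.490, Σhalf²=0.680627
Nominal = -98.200. Worst-case = [-98.200 - 1.890, -98.200 + 1.849] = [-100.090, -96.351]. RSS = √0.680627 = 0.825.

nominal=-98.200 wc=[-100.090,-96.351] rss=0.825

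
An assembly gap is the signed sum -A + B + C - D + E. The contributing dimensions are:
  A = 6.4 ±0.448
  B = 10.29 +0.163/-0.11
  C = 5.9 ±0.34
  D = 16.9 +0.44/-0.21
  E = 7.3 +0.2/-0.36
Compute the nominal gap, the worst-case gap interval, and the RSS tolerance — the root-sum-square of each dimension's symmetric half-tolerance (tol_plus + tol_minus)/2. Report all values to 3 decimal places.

nominal=0.190 wc=[-1.508,1.551] rss=0.720

Stack each dimension's contribution:
  -A: nom -6.400 → Σnom=-6.400; wc +0.448/-0.448 → slack +0.448/-0.448; half-tol=0.448, Σhalf²=0.200704
  +B: nom +10.290 → Σnom=3.890; wc +0.163/-0.110 → slack +0.611/-0.558; half-tol=0.137, Σhalf²=0.219336
  +C: nom +5.900 → Σnom=9.790; wc +0.340/-0.340 → slack +0.951/-0.898; half-tol=0.340, Σhalf²=0.334936
  -D: nom -16.900 → Σnom=-7.110; wc +0.210/-0.440 → slack +1.161/-1.338; half-tol=0.325, Σhalf²=0.440561
  +E: nom +7.300 → Σnom=0.190; wc +0.200/-0.360 → slack +1.361/-1.698; half-tol=0.280, Σhalf²=0.518961
Nominal = 0.190. Worst-case = [0.190 - 1.698, 0.190 + 1.361] = [-1.508, 1.551]. RSS = √0.518961 = 0.720.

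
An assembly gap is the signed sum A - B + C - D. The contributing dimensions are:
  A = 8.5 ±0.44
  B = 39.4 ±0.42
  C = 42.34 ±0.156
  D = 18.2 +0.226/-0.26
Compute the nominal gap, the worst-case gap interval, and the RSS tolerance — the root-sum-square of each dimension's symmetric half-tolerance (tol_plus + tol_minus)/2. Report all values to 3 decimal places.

Stack each dimension's contribution:
  +A: nom +8.500 → Σnom=8.500; wc +0.440/-0.440 → slack +0.440/-0.440; half-tol=0.440, Σhalf²=0.193600
  -B: nom -39.400 → Σnom=-30.900; wc +0.420/-0.420 → slack +0.860/-0.860; half-tol=0.420, Σhalf²=0.370000
  +C: nom +42.340 → Σnom=11.440; wc +0.156/-0.156 → slack +1.016/-1.016; half-tol=0.156, Σhalf²=0.394336
  -D: nom -18.200 → Σnom=-6.760; wc +0.260/-0.226 → slack +1.276/-1.242; half-tol=0.243, Σhalf²=0.453385
Nominal = -6.760. Worst-case = [-6.760 - 1.242, -6.760 + 1.276] = [-8.002, -5.484]. RSS = √0.453385 = 0.673.

nominal=-6.760 wc=[-8.002,-5.484] rss=0.673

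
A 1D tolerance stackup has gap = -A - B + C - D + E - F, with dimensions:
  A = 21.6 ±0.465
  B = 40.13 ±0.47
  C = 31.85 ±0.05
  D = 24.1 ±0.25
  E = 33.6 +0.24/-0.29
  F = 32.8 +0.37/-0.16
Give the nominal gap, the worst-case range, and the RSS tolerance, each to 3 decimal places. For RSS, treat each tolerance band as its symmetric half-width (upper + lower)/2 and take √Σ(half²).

nominal=-53.180 wc=[-55.075,-51.545] rss=0.802

Stack each dimension's contribution:
  -A: nom -21.600 → Σnom=-21.600; wc +0.465/-0.465 → slack +0.465/-0.465; half-tol=0.465, Σhalf²=0.216225
  -B: nom -40.130 → Σnom=-61.730; wc +0.470/-0.470 → slack +0.935/-0.935; half-tol=0.470, Σhalf²=0.437125
  +C: nom +31.850 → Σnom=-29.880; wc +0.050/-0.050 → slack +0.985/-0.985; half-tol=0.050, Σhalf²=0.439625
  -D: nom -24.100 → Σnom=-53.980; wc +0.250/-0.250 → slack +1.235/-1.235; half-tol=0.250, Σhalf²=0.502125
  +E: nom +33.600 → Σnom=-20.380; wc +0.240/-0.290 → slack +1.475/-1.525; half-tol=0.265, Σhalf²=0.572350
  -F: nom -32.800 → Σnom=-53.180; wc +0.160/-0.370 → slack +1.635/-1.895; half-tol=0.265, Σhalf²=0.642575
Nominal = -53.180. Worst-case = [-53.180 - 1.895, -53.180 + 1.635] = [-55.075, -51.545]. RSS = √0.642575 = 0.802.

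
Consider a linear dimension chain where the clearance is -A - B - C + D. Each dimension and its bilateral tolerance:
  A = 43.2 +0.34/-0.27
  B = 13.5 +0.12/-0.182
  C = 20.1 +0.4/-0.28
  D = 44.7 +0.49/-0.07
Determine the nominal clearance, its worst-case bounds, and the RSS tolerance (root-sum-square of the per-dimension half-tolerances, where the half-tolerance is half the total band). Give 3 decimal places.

Stack each dimension's contribution:
  -A: nom -43.200 → Σnom=-43.200; wc +0.270/-0.340 → slack +0.270/-0.340; half-tol=0.305, Σhalf²=0.093025
  -B: nom -13.500 → Σnom=-56.700; wc +0.182/-0.120 → slack +0.452/-0.460; half-tol=0.151, Σhalf²=0.115826
  -C: nom -20.100 → Σnom=-76.800; wc +0.280/-0.400 → slack +0.732/-0.860; half-tol=0.340, Σhalf²=0.231426
  +D: nom +44.700 → Σnom=-32.100; wc +0.490/-0.070 → slack +1.222/-0.930; half-tol=0.280, Σhalf²=0.309826
Nominal = -32.100. Worst-case = [-32.100 - 0.930, -32.100 + 1.222] = [-33.030, -30.878]. RSS = √0.309826 = 0.557.

nominal=-32.100 wc=[-33.030,-30.878] rss=0.557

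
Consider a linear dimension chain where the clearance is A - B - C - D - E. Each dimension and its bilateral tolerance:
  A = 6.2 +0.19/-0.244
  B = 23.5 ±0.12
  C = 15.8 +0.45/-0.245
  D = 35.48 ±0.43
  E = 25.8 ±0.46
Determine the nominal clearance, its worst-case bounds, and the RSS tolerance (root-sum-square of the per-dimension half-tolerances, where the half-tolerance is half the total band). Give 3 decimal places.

Stack each dimension's contribution:
  +A: nom +6.200 → Σnom=6.200; wc +0.190/-0.244 → slack +0.190/-0.244; half-tol=0.217, Σhalf²=0.047089
  -B: nom -23.500 → Σnom=-17.300; wc +0.120/-0.120 → slack +0.310/-0.364; half-tol=0.120, Σhalf²=0.061489
  -C: nom -15.800 → Σnom=-33.100; wc +0.245/-0.450 → slack +0.555/-0.814; half-tol=0.348, Σhalf²=0.182245
  -D: nom -35.480 → Σnom=-68.580; wc +0.430/-0.430 → slack +0.985/-1.244; half-tol=0.430, Σhalf²=0.367145
  -E: nom -25.800 → Σnom=-94.380; wc +0.460/-0.460 → slack +1.445/-1.704; half-tol=0.460, Σhalf²=0.578745
Nominal = -94.380. Worst-case = [-94.380 - 1.704, -94.380 + 1.445] = [-96.084, -92.935]. RSS = √0.578745 = 0.761.

nominal=-94.380 wc=[-96.084,-92.935] rss=0.761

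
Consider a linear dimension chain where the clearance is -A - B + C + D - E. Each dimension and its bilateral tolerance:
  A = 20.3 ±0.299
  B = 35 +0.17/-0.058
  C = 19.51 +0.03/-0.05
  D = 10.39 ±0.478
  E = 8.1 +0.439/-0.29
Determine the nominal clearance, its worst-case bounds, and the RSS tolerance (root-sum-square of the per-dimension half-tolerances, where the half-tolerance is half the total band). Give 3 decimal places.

nominal=-33.500 wc=[-34.936,-32.345] rss=0.682

Stack each dimension's contribution:
  -A: nom -20.300 → Σnom=-20.300; wc +0.299/-0.299 → slack +0.299/-0.299; half-tol=0.299, Σhalf²=0.089401
  -B: nom -35.000 → Σnom=-55.300; wc +0.058/-0.170 → slack +0.357/-0.469; half-tol=0.114, Σhalf²=0.102397
  +C: nom +19.510 → Σnom=-35.790; wc +0.030/-0.050 → slack +0.387/-0.519; half-tol=0.040, Σhalf²=0.103997
  +D: nom +10.390 → Σnom=-25.400; wc +0.478/-0.478 → slack +0.865/-0.997; half-tol=0.478, Σhalf²=0.332481
  -E: nom -8.100 → Σnom=-33.500; wc +0.290/-0.439 → slack +1.155/-1.436; half-tol=0.364, Σhalf²=0.465341
Nominal = -33.500. Worst-case = [-33.500 - 1.436, -33.500 + 1.155] = [-34.936, -32.345]. RSS = √0.465341 = 0.682.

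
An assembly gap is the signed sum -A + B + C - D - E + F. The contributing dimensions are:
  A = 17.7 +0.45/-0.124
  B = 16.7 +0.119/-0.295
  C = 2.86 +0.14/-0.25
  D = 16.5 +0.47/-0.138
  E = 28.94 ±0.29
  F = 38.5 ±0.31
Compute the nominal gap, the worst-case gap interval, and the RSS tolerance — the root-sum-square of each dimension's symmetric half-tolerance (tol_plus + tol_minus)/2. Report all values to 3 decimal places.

Stack each dimension's contribution:
  -A: nom -17.700 → Σnom=-17.700; wc +0.124/-0.450 → slack +0.124/-0.450; half-tol=0.287, Σhalf²=0.082369
  +B: nom +16.700 → Σnom=-1.000; wc +0.119/-0.295 → slack +0.243/-0.745; half-tol=0.207, Σhalf²=0.125218
  +C: nom +2.860 → Σnom=1.860; wc +0.140/-0.250 → slack +0.383/-0.995; half-tol=0.195, Σhalf²=0.163243
  -D: nom -16.500 → Σnom=-14.640; wc +0.138/-0.470 → slack +0.521/-1.465; half-tol=0.304, Σhalf²=0.255659
  -E: nom -28.940 → Σnom=-43.580; wc +0.290/-0.290 → slack +0.811/-1.755; half-tol=0.290, Σhalf²=0.339759
  +F: nom +38.500 → Σnom=-5.080; wc +0.310/-0.310 → slack +1.121/-2.065; half-tol=0.310, Σhalf²=0.435859
Nominal = -5.080. Worst-case = [-5.080 - 2.065, -5.080 + 1.121] = [-7.145, -3.959]. RSS = √0.435859 = 0.660.

nominal=-5.080 wc=[-7.145,-3.959] rss=0.660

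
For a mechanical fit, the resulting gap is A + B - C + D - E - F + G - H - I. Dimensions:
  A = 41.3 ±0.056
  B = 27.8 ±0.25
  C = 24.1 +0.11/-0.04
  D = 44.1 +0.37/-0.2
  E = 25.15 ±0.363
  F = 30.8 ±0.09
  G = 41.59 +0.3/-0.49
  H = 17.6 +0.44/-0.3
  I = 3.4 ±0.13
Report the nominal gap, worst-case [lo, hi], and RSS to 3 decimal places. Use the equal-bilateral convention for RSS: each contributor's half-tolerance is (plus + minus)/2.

nominal=53.740 wc=[51.611,55.639] rss=0.776

Stack each dimension's contribution:
  +A: nom +41.300 → Σnom=41.300; wc +0.056/-0.056 → slack +0.056/-0.056; half-tol=0.056, Σhalf²=0.003136
  +B: nom +27.800 → Σnom=69.100; wc +0.250/-0.250 → slack +0.306/-0.306; half-tol=0.250, Σhalf²=0.065636
  -C: nom -24.100 → Σnom=45.000; wc +0.040/-0.110 → slack +0.346/-0.416; half-tol=0.075, Σhalf²=0.071261
  +D: nom +44.100 → Σnom=89.100; wc +0.370/-0.200 → slack +0.716/-0.616; half-tol=0.285, Σhalf²=0.152486
  -E: nom -25.150 → Σnom=63.950; wc +0.363/-0.363 → slack +1.079/-0.979; half-tol=0.363, Σhalf²=0.284255
  -F: nom -30.800 → Σnom=33.150; wc +0.090/-0.090 → slack +1.169/-1.069; half-tol=0.090, Σhalf²=0.292355
  +G: nom +41.590 → Σnom=74.740; wc +0.300/-0.490 → slack +1.469/-1.559; half-tol=0.395, Σhalf²=0.448380
  -H: nom -17.600 → Σnom=57.140; wc +0.300/-0.440 → slack +1.769/-1.999; half-tol=0.370, Σhalf²=0.585280
  -I: nom -3.400 → Σnom=53.740; wc +0.130/-0.130 → slack +1.899/-2.129; half-tol=0.130, Σhalf²=0.602180
Nominal = 53.740. Worst-case = [53.740 - 2.129, 53.740 + 1.899] = [51.611, 55.639]. RSS = √0.602180 = 0.776.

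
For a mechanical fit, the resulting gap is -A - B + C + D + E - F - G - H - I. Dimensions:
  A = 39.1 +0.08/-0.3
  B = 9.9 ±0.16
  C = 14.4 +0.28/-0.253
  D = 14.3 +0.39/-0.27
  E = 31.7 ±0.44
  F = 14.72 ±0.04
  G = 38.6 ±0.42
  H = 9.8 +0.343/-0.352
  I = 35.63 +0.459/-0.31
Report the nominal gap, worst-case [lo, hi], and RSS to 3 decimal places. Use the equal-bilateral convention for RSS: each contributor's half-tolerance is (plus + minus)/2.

Stack each dimension's contribution:
  -A: nom -39.100 → Σnom=-39.100; wc +0.300/-0.080 → slack +0.300/-0.080; half-tol=0.190, Σhalf²=0.036100
  -B: nom -9.900 → Σnom=-49.000; wc +0.160/-0.160 → slack +0.460/-0.240; half-tol=0.160, Σhalf²=0.061700
  +C: nom +14.400 → Σnom=-34.600; wc +0.280/-0.253 → slack +0.740/-0.493; half-tol=0.267, Σhalf²=0.132722
  +D: nom +14.300 → Σnom=-20.300; wc +0.390/-0.270 → slack +1.130/-0.763; half-tol=0.330, Σhalf²=0.241622
  +E: nom +31.700 → Σnom=11.400; wc +0.440/-0.440 → slack +1.570/-1.203; half-tol=0.440, Σhalf²=0.435222
  -F: nom -14.720 → Σnom=-3.320; wc +0.040/-0.040 → slack +1.610/-1.243; half-tol=0.040, Σhalf²=0.436822
  -G: nom -38.600 → Σnom=-41.920; wc +0.420/-0.420 → slack +2.030/-1.663; half-tol=0.420, Σhalf²=0.613222
  -H: nom -9.800 → Σnom=-51.720; wc +0.352/-0.343 → slack +2.382/-2.006; half-tol=0.348, Σhalf²=0.733978
  -I: nom -35.630 → Σnom=-87.350; wc +0.310/-0.459 → slack +2.692/-2.465; half-tol=0.385, Σhalf²=0.881819
Nominal = -87.350. Worst-case = [-87.350 - 2.465, -87.350 + 2.692] = [-89.815, -84.658]. RSS = √0.881819 = 0.939.

nominal=-87.350 wc=[-89.815,-84.658] rss=0.939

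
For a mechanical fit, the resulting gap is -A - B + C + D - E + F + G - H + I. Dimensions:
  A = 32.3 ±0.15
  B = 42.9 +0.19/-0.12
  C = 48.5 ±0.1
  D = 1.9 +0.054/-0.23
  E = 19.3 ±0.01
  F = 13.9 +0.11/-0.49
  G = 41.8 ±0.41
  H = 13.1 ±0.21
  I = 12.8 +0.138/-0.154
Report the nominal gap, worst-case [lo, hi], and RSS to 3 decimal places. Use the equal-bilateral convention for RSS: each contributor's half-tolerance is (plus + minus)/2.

nominal=11.300 wc=[9.356,12.602] rss=0.633

Stack each dimension's contribution:
  -A: nom -32.300 → Σnom=-32.300; wc +0.150/-0.150 → slack +0.150/-0.150; half-tol=0.150, Σhalf²=0.022500
  -B: nom -42.900 → Σnom=-75.200; wc +0.120/-0.190 → slack +0.270/-0.340; half-tol=0.155, Σhalf²=0.046525
  +C: nom +48.500 → Σnom=-26.700; wc +0.100/-0.100 → slack +0.370/-0.440; half-tol=0.100, Σhalf²=0.056525
  +D: nom +1.900 → Σnom=-24.800; wc +0.054/-0.230 → slack +0.424/-0.670; half-tol=0.142, Σhalf²=0.076689
  -E: nom -19.300 → Σnom=-44.100; wc +0.010/-0.010 → slack +0.434/-0.680; half-tol=0.010, Σhalf²=0.076789
  +F: nom +13.900 → Σnom=-30.200; wc +0.110/-0.490 → slack +0.544/-1.170; half-tol=0.300, Σhalf²=0.166789
  +G: nom +41.800 → Σnom=11.600; wc +0.410/-0.410 → slack +0.954/-1.580; half-tol=0.410, Σhalf²=0.334889
  -H: nom -13.100 → Σnom=-1.500; wc +0.210/-0.210 → slack +1.164/-1.790; half-tol=0.210, Σhalf²=0.378989
  +I: nom +12.800 → Σnom=11.300; wc +0.138/-0.154 → slack +1.302/-1.944; half-tol=0.146, Σhalf²=0.400305
Nominal = 11.300. Worst-case = [11.300 - 1.944, 11.300 + 1.302] = [9.356, 12.602]. RSS = √0.400305 = 0.633.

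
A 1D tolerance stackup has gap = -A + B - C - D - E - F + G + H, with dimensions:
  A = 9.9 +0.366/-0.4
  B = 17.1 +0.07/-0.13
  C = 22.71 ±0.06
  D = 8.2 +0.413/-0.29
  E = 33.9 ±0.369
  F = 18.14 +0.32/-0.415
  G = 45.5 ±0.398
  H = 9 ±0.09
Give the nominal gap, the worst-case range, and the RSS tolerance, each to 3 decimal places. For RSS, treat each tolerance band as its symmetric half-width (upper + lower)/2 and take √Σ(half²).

nominal=-21.250 wc=[-23.396,-19.158] rss=0.849

Stack each dimension's contribution:
  -A: nom -9.900 → Σnom=-9.900; wc +0.400/-0.366 → slack +0.400/-0.366; half-tol=0.383, Σhalf²=0.146689
  +B: nom +17.100 → Σnom=7.200; wc +0.070/-0.130 → slack +0.470/-0.496; half-tol=0.100, Σhalf²=0.156689
  -C: nom -22.710 → Σnom=-15.510; wc +0.060/-0.060 → slack +0.530/-0.556; half-tol=0.060, Σhalf²=0.160289
  -D: nom -8.200 → Σnom=-23.710; wc +0.290/-0.413 → slack +0.820/-0.969; half-tol=0.351, Σhalf²=0.283841
  -E: nom -33.900 → Σnom=-57.610; wc +0.369/-0.369 → slack +1.189/-1.338; half-tol=0.369, Σhalf²=0.420002
  -F: nom -18.140 → Σnom=-75.750; wc +0.415/-0.320 → slack +1.604/-1.658; half-tol=0.367, Σhalf²=0.555059
  +G: nom +45.500 → Σnom=-30.250; wc +0.398/-0.398 → slack +2.002/-2.056; half-tol=0.398, Σhalf²=0.713462
  +H: nom +9.000 → Σnom=-21.250; wc +0.090/-0.090 → slack +2.092/-2.146; half-tol=0.090, Σhalf²=0.721562
Nominal = -21.250. Worst-case = [-21.250 - 2.146, -21.250 + 2.092] = [-23.396, -19.158]. RSS = √0.721562 = 0.849.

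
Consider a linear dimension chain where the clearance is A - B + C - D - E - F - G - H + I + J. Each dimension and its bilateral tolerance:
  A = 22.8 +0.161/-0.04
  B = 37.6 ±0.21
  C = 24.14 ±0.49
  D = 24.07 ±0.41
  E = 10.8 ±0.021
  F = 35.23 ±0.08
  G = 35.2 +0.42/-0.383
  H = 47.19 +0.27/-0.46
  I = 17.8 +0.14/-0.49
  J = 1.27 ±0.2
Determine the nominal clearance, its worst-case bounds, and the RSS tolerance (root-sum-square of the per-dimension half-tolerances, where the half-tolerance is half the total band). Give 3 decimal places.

nominal=-124.080 wc=[-126.711,-121.525] rss=0.950

Stack each dimension's contribution:
  +A: nom +22.800 → Σnom=22.800; wc +0.161/-0.040 → slack +0.161/-0.040; half-tol=0.101, Σhalf²=0.010100
  -B: nom -37.600 → Σnom=-14.800; wc +0.210/-0.210 → slack +0.371/-0.250; half-tol=0.210, Σhalf²=0.054200
  +C: nom +24.140 → Σnom=9.340; wc +0.490/-0.490 → slack +0.861/-0.740; half-tol=0.490, Σhalf²=0.294300
  -D: nom -24.070 → Σnom=-14.730; wc +0.410/-0.410 → slack +1.271/-1.150; half-tol=0.410, Σhalf²=0.462400
  -E: nom -10.800 → Σnom=-25.530; wc +0.021/-0.021 → slack +1.292/-1.171; half-tol=0.021, Σhalf²=0.462841
  -F: nom -35.230 → Σnom=-60.760; wc +0.080/-0.080 → slack +1.372/-1.251; half-tol=0.080, Σhalf²=0.469241
  -G: nom -35.200 → Σnom=-95.960; wc +0.383/-0.420 → slack +1.755/-1.671; half-tol=0.401, Σhalf²=0.630443
  -H: nom -47.190 → Σnom=-143.150; wc +0.460/-0.270 → slack +2.215/-1.941; half-tol=0.365, Σhalf²=0.763668
  +I: nom +17.800 → Σnom=-125.350; wc +0.140/-0.490 → slack +2.355/-2.431; half-tol=0.315, Σhalf²=0.862893
  +J: nom +1.270 → Σnom=-124.080; wc +0.200/-0.200 → slack +2.555/-2.631; half-tol=0.200, Σhalf²=0.902893
Nominal = -124.080. Worst-case = [-124.080 - 2.631, -124.080 + 2.555] = [-126.711, -121.525]. RSS = √0.902893 = 0.950.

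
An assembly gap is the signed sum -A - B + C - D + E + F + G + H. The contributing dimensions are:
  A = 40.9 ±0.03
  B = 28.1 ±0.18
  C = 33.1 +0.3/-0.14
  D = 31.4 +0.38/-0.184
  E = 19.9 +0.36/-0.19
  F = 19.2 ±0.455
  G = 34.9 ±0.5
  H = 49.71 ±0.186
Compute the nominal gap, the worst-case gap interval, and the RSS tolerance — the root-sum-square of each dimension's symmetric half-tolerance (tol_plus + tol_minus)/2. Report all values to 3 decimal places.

Stack each dimension's contribution:
  -A: nom -40.900 → Σnom=-40.900; wc +0.030/-0.030 → slack +0.030/-0.030; half-tol=0.030, Σhalf²=0.000900
  -B: nom -28.100 → Σnom=-69.000; wc +0.180/-0.180 → slack +0.210/-0.210; half-tol=0.180, Σhalf²=0.033300
  +C: nom +33.100 → Σnom=-35.900; wc +0.300/-0.140 → slack +0.510/-0.350; half-tol=0.220, Σhalf²=0.081700
  -D: nom -31.400 → Σnom=-67.300; wc +0.184/-0.380 → slack +0.694/-0.730; half-tol=0.282, Σhalf²=0.161224
  +E: nom +19.900 → Σnom=-47.400; wc +0.360/-0.190 → slack +1.054/-0.920; half-tol=0.275, Σhalf²=0.236849
  +F: nom +19.200 → Σnom=-28.200; wc +0.455/-0.455 → slack +1.509/-1.375; half-tol=0.455, Σhalf²=0.443874
  +G: nom +34.900 → Σnom=6.700; wc +0.500/-0.500 → slack +2.009/-1.875; half-tol=0.500, Σhalf²=0.693874
  +H: nom +49.710 → Σnom=56.410; wc +0.186/-0.186 → slack +2.195/-2.061; half-tol=0.186, Σhalf²=0.728470
Nominal = 56.410. Worst-case = [56.410 - 2.061, 56.410 + 2.195] = [54.349, 58.605]. RSS = √0.728470 = 0.854.

nominal=56.410 wc=[54.349,58.605] rss=0.854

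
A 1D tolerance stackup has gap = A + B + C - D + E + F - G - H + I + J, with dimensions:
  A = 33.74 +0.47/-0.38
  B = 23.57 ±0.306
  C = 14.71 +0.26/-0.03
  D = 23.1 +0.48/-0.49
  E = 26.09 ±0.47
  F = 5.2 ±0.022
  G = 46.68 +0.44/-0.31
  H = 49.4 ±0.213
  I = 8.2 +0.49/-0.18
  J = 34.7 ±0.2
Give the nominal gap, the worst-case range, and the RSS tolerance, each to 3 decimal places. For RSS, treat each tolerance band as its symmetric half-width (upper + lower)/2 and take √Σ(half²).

nominal=27.030 wc=[24.309,30.261] rss=1.044

Stack each dimension's contribution:
  +A: nom +33.740 → Σnom=33.740; wc +0.470/-0.380 → slack +0.470/-0.380; half-tol=0.425, Σhalf²=0.180625
  +B: nom +23.570 → Σnom=57.310; wc +0.306/-0.306 → slack +0.776/-0.686; half-tol=0.306, Σhalf²=0.274261
  +C: nom +14.710 → Σnom=72.020; wc +0.260/-0.030 → slack +1.036/-0.716; half-tol=0.145, Σhalf²=0.295286
  -D: nom -23.100 → Σnom=48.920; wc +0.490/-0.480 → slack +1.526/-1.196; half-tol=0.485, Σhalf²=0.530511
  +E: nom +26.090 → Σnom=75.010; wc +0.470/-0.470 → slack +1.996/-1.666; half-tol=0.470, Σhalf²=0.751411
  +F: nom +5.200 → Σnom=80.210; wc +0.022/-0.022 → slack +2.018/-1.688; half-tol=0.022, Σhalf²=0.751895
  -G: nom -46.680 → Σnom=33.530; wc +0.310/-0.440 → slack +2.328/-2.128; half-tol=0.375, Σhalf²=0.892520
  -H: nom -49.400 → Σnom=-15.870; wc +0.213/-0.213 → slack +2.541/-2.341; half-tol=0.213, Σhalf²=0.937889
  +I: nom +8.200 → Σnom=-7.670; wc +0.490/-0.180 → slack +3.031/-2.521; half-tol=0.335, Σhalf²=1.050114
  +J: nom +34.700 → Σnom=27.030; wc +0.200/-0.200 → slack +3.231/-2.721; half-tol=0.200, Σhalf²=1.090114
Nominal = 27.030. Worst-case = [27.030 - 2.721, 27.030 + 3.231] = [24.309, 30.261]. RSS = √1.090114 = 1.044.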